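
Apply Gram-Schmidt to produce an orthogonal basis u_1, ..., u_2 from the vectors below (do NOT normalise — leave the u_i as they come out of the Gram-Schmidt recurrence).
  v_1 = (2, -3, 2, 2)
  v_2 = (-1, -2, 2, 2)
Orthogonal basis:
  u_1 = (2, -3, 2, 2)
  u_2 = (-15/7, -2/7, 6/7, 6/7)

Apply the Gram-Schmidt recurrence
  u_1 = v_1
  u_i = v_i − Σ_{j<i} ((v_i · u_j) / (u_j · u_j)) · u_j.

Step by step this gives:
  u_1 = (2, -3, 2, 2)
  u_2 = (-15/7, -2/7, 6/7, 6/7)

Orthogonality check:
  u_2 · u_1 = 0 (should be 0)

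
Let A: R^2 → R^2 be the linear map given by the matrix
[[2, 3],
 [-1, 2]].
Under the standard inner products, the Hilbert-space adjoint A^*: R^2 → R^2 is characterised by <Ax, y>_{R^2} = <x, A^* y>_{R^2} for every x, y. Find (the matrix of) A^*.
A^* = A^T =
[[2, -1],
 [3, 2]]

For real matrices with standard dot products, the defining identity <Ax, y> = <x, A^* y> gives (Ax)^T y = x^T (A^*) y, i.e. x^T A^T y = x^T (A^*) y. Since this holds for all x, y, we must have A^* = A^T. Therefore
A^* =
[[2, -1],
 [3, 2]].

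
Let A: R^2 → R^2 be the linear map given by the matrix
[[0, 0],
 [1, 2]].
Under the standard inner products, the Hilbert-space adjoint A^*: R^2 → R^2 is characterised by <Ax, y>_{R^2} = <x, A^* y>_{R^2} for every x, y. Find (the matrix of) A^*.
A^* = A^T =
[[0, 1],
 [0, 2]]

For real matrices with standard dot products, the defining identity <Ax, y> = <x, A^* y> gives (Ax)^T y = x^T (A^*) y, i.e. x^T A^T y = x^T (A^*) y. Since this holds for all x, y, we must have A^* = A^T. Therefore
A^* =
[[0, 1],
 [0, 2]].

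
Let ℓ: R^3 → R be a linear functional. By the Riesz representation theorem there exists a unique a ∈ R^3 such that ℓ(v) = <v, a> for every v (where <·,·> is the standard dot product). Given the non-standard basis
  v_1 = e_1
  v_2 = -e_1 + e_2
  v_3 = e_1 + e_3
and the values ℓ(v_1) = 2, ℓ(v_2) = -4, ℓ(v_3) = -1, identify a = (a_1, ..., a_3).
a = (2, -2, -3)

Write a = (a_1, ..., a_3) in the standard basis. For each basis vector v_i, ℓ(v_i) = <v_i, a> is a linear equation in the a_j's. Collect the n equations into a matrix system V a = ℓ, where row i of V is v_i (expressed in the standard basis). Since V is invertible (lower-triangular with 1s on the diagonal, up to permutation), solve by back-substitution:
  V =
[[1, 0, 0],
 [-1, 1, 0],
 [1, 0, 1]]
  V a = (2, -4, -1)
Solving gives a = (2, -2, -3).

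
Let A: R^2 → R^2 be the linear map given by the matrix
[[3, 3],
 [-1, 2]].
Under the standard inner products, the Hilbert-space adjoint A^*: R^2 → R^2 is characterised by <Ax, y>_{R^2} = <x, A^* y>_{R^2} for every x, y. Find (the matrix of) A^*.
A^* = A^T =
[[3, -1],
 [3, 2]]

For real matrices with standard dot products, the defining identity <Ax, y> = <x, A^* y> gives (Ax)^T y = x^T (A^*) y, i.e. x^T A^T y = x^T (A^*) y. Since this holds for all x, y, we must have A^* = A^T. Therefore
A^* =
[[3, -1],
 [3, 2]].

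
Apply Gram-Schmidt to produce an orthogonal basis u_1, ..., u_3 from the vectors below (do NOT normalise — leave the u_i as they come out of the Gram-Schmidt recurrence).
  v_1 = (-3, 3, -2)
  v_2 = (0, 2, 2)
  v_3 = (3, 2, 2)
Orthogonal basis:
  u_1 = (-3, 3, -2)
  u_2 = (3/11, 19/11, 24/11)
  u_3 = (75/43, 45/43, -45/43)

Apply the Gram-Schmidt recurrence
  u_1 = v_1
  u_i = v_i − Σ_{j<i} ((v_i · u_j) / (u_j · u_j)) · u_j.

Step by step this gives:
  u_1 = (-3, 3, -2)
  u_2 = (3/11, 19/11, 24/11)
  u_3 = (75/43, 45/43, -45/43)

Orthogonality check:
  u_2 · u_1 = 0 (should be 0)
  u_3 · u_1 = 0 (should be 0)
  u_3 · u_2 = 0 (should be 0)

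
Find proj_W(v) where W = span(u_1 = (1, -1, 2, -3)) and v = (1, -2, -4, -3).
proj_W(v) = (4/15, -4/15, 8/15, -4/5)

Set up U = [u_1 | ... | u_1] ∈ R^(4×1). The projector onto W = col(U) is P = U (U^T U)^(-1) U^T.
Compute U^T U =
  [15],
and U^T v = (4).
Solve U^T U · c = U^T v for the coefficients: c = (4/15). The projection is proj_W(v) = U c.
Check: (v - proj_W(v)) · u_1 = 0  (should be 0).
Result: proj_W(v) = (4/15, -4/15, 8/15, -4/5).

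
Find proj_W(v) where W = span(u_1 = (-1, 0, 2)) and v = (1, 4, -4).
proj_W(v) = (9/5, 0, -18/5)

Set up U = [u_1 | ... | u_1] ∈ R^(3×1). The projector onto W = col(U) is P = U (U^T U)^(-1) U^T.
Compute U^T U =
  [5],
and U^T v = (-9).
Solve U^T U · c = U^T v for the coefficients: c = (-9/5). The projection is proj_W(v) = U c.
Check: (v - proj_W(v)) · u_1 = 0  (should be 0).
Result: proj_W(v) = (9/5, 0, -18/5).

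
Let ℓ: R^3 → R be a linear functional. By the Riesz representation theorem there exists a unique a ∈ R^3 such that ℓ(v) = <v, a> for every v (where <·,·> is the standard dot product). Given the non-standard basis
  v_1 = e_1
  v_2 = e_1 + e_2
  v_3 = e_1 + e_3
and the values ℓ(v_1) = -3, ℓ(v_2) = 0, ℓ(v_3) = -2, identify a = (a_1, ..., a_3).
a = (-3, 3, 1)

Write a = (a_1, ..., a_3) in the standard basis. For each basis vector v_i, ℓ(v_i) = <v_i, a> is a linear equation in the a_j's. Collect the n equations into a matrix system V a = ℓ, where row i of V is v_i (expressed in the standard basis). Since V is invertible (lower-triangular with 1s on the diagonal, up to permutation), solve by back-substitution:
  V =
[[1, 0, 0],
 [1, 1, 0],
 [1, 0, 1]]
  V a = (-3, 0, -2)
Solving gives a = (-3, 3, 1).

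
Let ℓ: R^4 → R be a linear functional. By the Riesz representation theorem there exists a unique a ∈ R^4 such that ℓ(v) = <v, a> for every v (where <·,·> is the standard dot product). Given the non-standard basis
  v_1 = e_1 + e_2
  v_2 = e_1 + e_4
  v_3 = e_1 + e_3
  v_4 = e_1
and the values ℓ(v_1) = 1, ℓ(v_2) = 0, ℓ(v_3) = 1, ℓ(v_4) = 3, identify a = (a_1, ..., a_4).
a = (3, -2, -2, -3)

Write a = (a_1, ..., a_4) in the standard basis. For each basis vector v_i, ℓ(v_i) = <v_i, a> is a linear equation in the a_j's. Collect the n equations into a matrix system V a = ℓ, where row i of V is v_i (expressed in the standard basis). Since V is invertible (lower-triangular with 1s on the diagonal, up to permutation), solve by back-substitution:
  V =
[[1, 1, 0, 0],
 [1, 0, 0, 1],
 [1, 0, 1, 0],
 [1, 0, 0, 0]]
  V a = (1, 0, 1, 3)
Solving gives a = (3, -2, -2, -3).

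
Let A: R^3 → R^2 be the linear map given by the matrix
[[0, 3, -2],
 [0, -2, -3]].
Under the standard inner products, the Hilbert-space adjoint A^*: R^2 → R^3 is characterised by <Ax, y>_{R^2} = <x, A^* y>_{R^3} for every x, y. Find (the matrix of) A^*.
A^* = A^T =
[[0, 0],
 [3, -2],
 [-2, -3]]

For real matrices with standard dot products, the defining identity <Ax, y> = <x, A^* y> gives (Ax)^T y = x^T (A^*) y, i.e. x^T A^T y = x^T (A^*) y. Since this holds for all x, y, we must have A^* = A^T. Therefore
A^* =
[[0, 0],
 [3, -2],
 [-2, -3]].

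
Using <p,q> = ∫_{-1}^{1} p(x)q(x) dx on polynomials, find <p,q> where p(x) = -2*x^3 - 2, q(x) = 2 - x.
<p,q> = -36/5

Expand the product: p(x)·q(x) = 2*x^4 - 4*x^3 + 2*x - 4.
∫_{-1}^{1} of each monomial x^k gives [2/(k+1) if k even, 0 if k odd]. Integrating term-by-term (or equivalently evaluating the antiderivative F(x) = 2*x^5/5 - x^4 + x^2 - 4*x at the endpoints):
  F(1) − F(−1) = -18/5 − (18/5) = -36/5.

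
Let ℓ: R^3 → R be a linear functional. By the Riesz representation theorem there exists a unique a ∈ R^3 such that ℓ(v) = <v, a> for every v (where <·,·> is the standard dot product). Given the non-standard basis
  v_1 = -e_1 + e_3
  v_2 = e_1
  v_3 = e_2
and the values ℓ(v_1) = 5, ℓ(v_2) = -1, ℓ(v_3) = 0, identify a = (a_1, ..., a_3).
a = (-1, 0, 4)

Write a = (a_1, ..., a_3) in the standard basis. For each basis vector v_i, ℓ(v_i) = <v_i, a> is a linear equation in the a_j's. Collect the n equations into a matrix system V a = ℓ, where row i of V is v_i (expressed in the standard basis). Since V is invertible (lower-triangular with 1s on the diagonal, up to permutation), solve by back-substitution:
  V =
[[-1, 0, 1],
 [1, 0, 0],
 [0, 1, 0]]
  V a = (5, -1, 0)
Solving gives a = (-1, 0, 4).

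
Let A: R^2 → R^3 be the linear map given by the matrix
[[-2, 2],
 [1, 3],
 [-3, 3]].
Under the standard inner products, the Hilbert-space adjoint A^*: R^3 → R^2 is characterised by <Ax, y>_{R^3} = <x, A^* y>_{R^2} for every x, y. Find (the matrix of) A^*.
A^* = A^T =
[[-2, 1, -3],
 [2, 3, 3]]

For real matrices with standard dot products, the defining identity <Ax, y> = <x, A^* y> gives (Ax)^T y = x^T (A^*) y, i.e. x^T A^T y = x^T (A^*) y. Since this holds for all x, y, we must have A^* = A^T. Therefore
A^* =
[[-2, 1, -3],
 [2, 3, 3]].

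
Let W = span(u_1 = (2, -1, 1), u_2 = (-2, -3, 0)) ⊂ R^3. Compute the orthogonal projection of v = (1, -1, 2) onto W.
proj_W(v) = (10/7, -9/7, 6/7)

Set up U = [u_1 | ... | u_2] ∈ R^(3×2). The projector onto W = col(U) is P = U (U^T U)^(-1) U^T.
Compute U^T U =
  [6, -1]
  [-1, 13],
and U^T v = (5, 1).
Solve U^T U · c = U^T v for the coefficients: c = (6/7, 1/7). The projection is proj_W(v) = U c.
Check: (v - proj_W(v)) · u_1 = 0  (should be 0).
Check: (v - proj_W(v)) · u_2 = 0  (should be 0).
Result: proj_W(v) = (10/7, -9/7, 6/7).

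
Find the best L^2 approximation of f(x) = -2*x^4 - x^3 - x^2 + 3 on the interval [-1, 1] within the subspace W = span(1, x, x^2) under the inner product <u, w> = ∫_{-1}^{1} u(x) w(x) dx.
g(x) = -19*x^2/7 - 3*x/5 + 111/35

The best approximation g ∈ W is the orthogonal projection of f onto W. Writing g = a_0 + a_1 x + a_2 x^2, the coefficients solve the normal equations G · a = b where
  G_{ij} = <φ_i, φ_j> and b_i = <f, φ_i>, with φ_0 = 1, φ_1 = x, φ_2 = x^2.
G =
  [2, 0, 2/3]
  [0, 2/3, 0]
  [2/3, 0, 2/5],
b = (68/15, -2/5, 36/35).
Solving gives a_0 = 111/35, a_1 = -3/5, a_2 = -19/7, so
  g(x) = -19*x^2/7 - 3*x/5 + 111/35.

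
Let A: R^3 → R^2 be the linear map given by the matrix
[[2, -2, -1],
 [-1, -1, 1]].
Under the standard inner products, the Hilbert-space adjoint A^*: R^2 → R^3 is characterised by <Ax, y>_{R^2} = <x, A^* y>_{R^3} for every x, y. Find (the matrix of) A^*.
A^* = A^T =
[[2, -1],
 [-2, -1],
 [-1, 1]]

For real matrices with standard dot products, the defining identity <Ax, y> = <x, A^* y> gives (Ax)^T y = x^T (A^*) y, i.e. x^T A^T y = x^T (A^*) y. Since this holds for all x, y, we must have A^* = A^T. Therefore
A^* =
[[2, -1],
 [-2, -1],
 [-1, 1]].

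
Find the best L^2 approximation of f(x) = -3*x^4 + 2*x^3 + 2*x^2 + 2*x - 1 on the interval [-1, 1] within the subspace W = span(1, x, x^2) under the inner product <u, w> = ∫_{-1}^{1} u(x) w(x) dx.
g(x) = -4*x^2/7 + 16*x/5 - 26/35

The best approximation g ∈ W is the orthogonal projection of f onto W. Writing g = a_0 + a_1 x + a_2 x^2, the coefficients solve the normal equations G · a = b where
  G_{ij} = <φ_i, φ_j> and b_i = <f, φ_i>, with φ_0 = 1, φ_1 = x, φ_2 = x^2.
G =
  [2, 0, 2/3]
  [0, 2/3, 0]
  [2/3, 0, 2/5],
b = (-28/15, 32/15, -76/105).
Solving gives a_0 = -26/35, a_1 = 16/5, a_2 = -4/7, so
  g(x) = -4*x^2/7 + 16*x/5 - 26/35.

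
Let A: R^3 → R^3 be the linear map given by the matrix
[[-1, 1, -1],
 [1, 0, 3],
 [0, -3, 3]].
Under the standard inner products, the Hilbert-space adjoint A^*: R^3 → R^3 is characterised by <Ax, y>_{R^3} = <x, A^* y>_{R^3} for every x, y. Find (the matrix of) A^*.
A^* = A^T =
[[-1, 1, 0],
 [1, 0, -3],
 [-1, 3, 3]]

For real matrices with standard dot products, the defining identity <Ax, y> = <x, A^* y> gives (Ax)^T y = x^T (A^*) y, i.e. x^T A^T y = x^T (A^*) y. Since this holds for all x, y, we must have A^* = A^T. Therefore
A^* =
[[-1, 1, 0],
 [1, 0, -3],
 [-1, 3, 3]].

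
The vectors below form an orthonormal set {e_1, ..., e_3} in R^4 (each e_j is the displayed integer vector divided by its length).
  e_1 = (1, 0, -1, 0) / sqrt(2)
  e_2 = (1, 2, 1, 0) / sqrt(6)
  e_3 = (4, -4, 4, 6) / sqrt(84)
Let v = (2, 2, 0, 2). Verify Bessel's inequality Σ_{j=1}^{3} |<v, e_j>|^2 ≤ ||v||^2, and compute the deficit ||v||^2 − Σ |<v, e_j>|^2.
Σ |<v, e_j>|^2 = 68/7; ||v||^2 = 12; deficit = 16/7

Write each e_j = u_j / sqrt(<u_j, u_j>) where u_j is the displayed integer vector. Then <v, e_j> = <v, u_j> / sqrt(<u_j, u_j>), so |<v, e_j>|^2 = <v, u_j>^2 / <u_j, u_j>.
Coefficients: <v, e_1> = 2/sqrt(2), <v, e_2> = 6/sqrt(6), <v, e_3> = 12/sqrt(84).
Square and sum: Σ |<v, e_j>|^2 = 68/7.
Compute ||v||^2 = v·v = 12.
Deficit = 12 − 68/7 = 16/7 ≥ 0, confirming Bessel's inequality. (The deficit equals ||v − Σ <v,e_j> e_j||^2, the squared distance from v to span{e_j}.)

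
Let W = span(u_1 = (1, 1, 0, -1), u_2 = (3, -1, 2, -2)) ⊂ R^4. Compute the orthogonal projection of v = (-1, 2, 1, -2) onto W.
proj_W(v) = (23/38, 59/38, -9/19, -16/19)

Set up U = [u_1 | ... | u_2] ∈ R^(4×2). The projector onto W = col(U) is P = U (U^T U)^(-1) U^T.
Compute U^T U =
  [3, 4]
  [4, 18],
and U^T v = (3, 1).
Solve U^T U · c = U^T v for the coefficients: c = (25/19, -9/38). The projection is proj_W(v) = U c.
Check: (v - proj_W(v)) · u_1 = 0  (should be 0).
Check: (v - proj_W(v)) · u_2 = 0  (should be 0).
Result: proj_W(v) = (23/38, 59/38, -9/19, -16/19).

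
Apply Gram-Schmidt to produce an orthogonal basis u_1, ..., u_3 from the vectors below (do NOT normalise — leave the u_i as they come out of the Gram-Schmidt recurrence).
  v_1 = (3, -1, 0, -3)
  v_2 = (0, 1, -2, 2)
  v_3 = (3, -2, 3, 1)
Orthogonal basis:
  u_1 = (3, -1, 0, -3)
  u_2 = (21/19, 12/19, -2, 17/19)
  u_3 = (138/61, -78/61, 125/61, 164/61)

Apply the Gram-Schmidt recurrence
  u_1 = v_1
  u_i = v_i − Σ_{j<i} ((v_i · u_j) / (u_j · u_j)) · u_j.

Step by step this gives:
  u_1 = (3, -1, 0, -3)
  u_2 = (21/19, 12/19, -2, 17/19)
  u_3 = (138/61, -78/61, 125/61, 164/61)

Orthogonality check:
  u_2 · u_1 = 0 (should be 0)
  u_3 · u_1 = 0 (should be 0)
  u_3 · u_2 = 0 (should be 0)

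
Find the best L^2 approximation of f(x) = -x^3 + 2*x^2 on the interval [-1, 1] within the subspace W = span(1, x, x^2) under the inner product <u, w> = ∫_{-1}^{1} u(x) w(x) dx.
g(x) = 2*x^2 - 3*x/5

The best approximation g ∈ W is the orthogonal projection of f onto W. Writing g = a_0 + a_1 x + a_2 x^2, the coefficients solve the normal equations G · a = b where
  G_{ij} = <φ_i, φ_j> and b_i = <f, φ_i>, with φ_0 = 1, φ_1 = x, φ_2 = x^2.
G =
  [2, 0, 2/3]
  [0, 2/3, 0]
  [2/3, 0, 2/5],
b = (4/3, -2/5, 4/5).
Solving gives a_0 = 0, a_1 = -3/5, a_2 = 2, so
  g(x) = 2*x^2 - 3*x/5.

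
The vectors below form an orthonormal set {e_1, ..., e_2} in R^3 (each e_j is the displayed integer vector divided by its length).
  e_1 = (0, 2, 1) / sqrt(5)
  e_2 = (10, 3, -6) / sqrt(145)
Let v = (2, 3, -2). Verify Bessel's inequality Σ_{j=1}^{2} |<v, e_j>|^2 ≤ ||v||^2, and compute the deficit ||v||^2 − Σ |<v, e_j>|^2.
Σ |<v, e_j>|^2 = 429/29; ||v||^2 = 17; deficit = 64/29

Write each e_j = u_j / sqrt(<u_j, u_j>) where u_j is the displayed integer vector. Then <v, e_j> = <v, u_j> / sqrt(<u_j, u_j>), so |<v, e_j>|^2 = <v, u_j>^2 / <u_j, u_j>.
Coefficients: <v, e_1> = 4/sqrt(5), <v, e_2> = 41/sqrt(145).
Square and sum: Σ |<v, e_j>|^2 = 429/29.
Compute ||v||^2 = v·v = 17.
Deficit = 17 − 429/29 = 64/29 ≥ 0, confirming Bessel's inequality. (The deficit equals ||v − Σ <v,e_j> e_j||^2, the squared distance from v to span{e_j}.)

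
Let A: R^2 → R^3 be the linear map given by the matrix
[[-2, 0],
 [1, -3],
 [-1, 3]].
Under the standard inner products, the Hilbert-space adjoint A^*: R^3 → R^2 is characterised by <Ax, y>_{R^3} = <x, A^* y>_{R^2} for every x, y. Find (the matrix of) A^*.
A^* = A^T =
[[-2, 1, -1],
 [0, -3, 3]]

For real matrices with standard dot products, the defining identity <Ax, y> = <x, A^* y> gives (Ax)^T y = x^T (A^*) y, i.e. x^T A^T y = x^T (A^*) y. Since this holds for all x, y, we must have A^* = A^T. Therefore
A^* =
[[-2, 1, -1],
 [0, -3, 3]].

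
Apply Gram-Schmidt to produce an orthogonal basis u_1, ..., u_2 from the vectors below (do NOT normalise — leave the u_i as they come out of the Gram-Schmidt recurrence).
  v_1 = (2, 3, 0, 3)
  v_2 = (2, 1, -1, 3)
Orthogonal basis:
  u_1 = (2, 3, 0, 3)
  u_2 = (6/11, -13/11, -1, 9/11)

Apply the Gram-Schmidt recurrence
  u_1 = v_1
  u_i = v_i − Σ_{j<i} ((v_i · u_j) / (u_j · u_j)) · u_j.

Step by step this gives:
  u_1 = (2, 3, 0, 3)
  u_2 = (6/11, -13/11, -1, 9/11)

Orthogonality check:
  u_2 · u_1 = 0 (should be 0)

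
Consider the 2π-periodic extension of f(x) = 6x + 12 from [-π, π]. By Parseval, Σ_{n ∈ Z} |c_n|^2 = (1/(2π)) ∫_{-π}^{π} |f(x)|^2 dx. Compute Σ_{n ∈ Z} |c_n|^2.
Σ |c_n|^2 = 12π^2 + 144

Expand and integrate term by term over [-π, π]:
  ∫ (6x)^2 dx = 36·(2π^3/3); ∫ 2·6·(12)·x dx = 0 (odd integrand); ∫ 12^2 dx = 144·2π.
So (1/(2π)) ∫_{-π}^{π} (6x + 12)^2 dx = 36π^2/3 + 144 = 12π^2 + 144.
Parseval ⇒ Σ |c_n|^2 = 12π^2 + 144.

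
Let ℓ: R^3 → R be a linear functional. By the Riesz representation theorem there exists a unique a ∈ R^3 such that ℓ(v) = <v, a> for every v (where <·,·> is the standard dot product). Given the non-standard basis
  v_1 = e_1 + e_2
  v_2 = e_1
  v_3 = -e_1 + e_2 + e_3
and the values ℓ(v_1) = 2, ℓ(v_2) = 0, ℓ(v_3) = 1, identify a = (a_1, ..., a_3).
a = (0, 2, -1)

Write a = (a_1, ..., a_3) in the standard basis. For each basis vector v_i, ℓ(v_i) = <v_i, a> is a linear equation in the a_j's. Collect the n equations into a matrix system V a = ℓ, where row i of V is v_i (expressed in the standard basis). Since V is invertible (lower-triangular with 1s on the diagonal, up to permutation), solve by back-substitution:
  V =
[[1, 1, 0],
 [1, 0, 0],
 [-1, 1, 1]]
  V a = (2, 0, 1)
Solving gives a = (0, 2, -1).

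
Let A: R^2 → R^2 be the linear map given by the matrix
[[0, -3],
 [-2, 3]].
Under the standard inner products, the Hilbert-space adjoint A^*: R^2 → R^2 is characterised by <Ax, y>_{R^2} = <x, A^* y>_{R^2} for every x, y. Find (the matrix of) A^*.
A^* = A^T =
[[0, -2],
 [-3, 3]]

For real matrices with standard dot products, the defining identity <Ax, y> = <x, A^* y> gives (Ax)^T y = x^T (A^*) y, i.e. x^T A^T y = x^T (A^*) y. Since this holds for all x, y, we must have A^* = A^T. Therefore
A^* =
[[0, -2],
 [-3, 3]].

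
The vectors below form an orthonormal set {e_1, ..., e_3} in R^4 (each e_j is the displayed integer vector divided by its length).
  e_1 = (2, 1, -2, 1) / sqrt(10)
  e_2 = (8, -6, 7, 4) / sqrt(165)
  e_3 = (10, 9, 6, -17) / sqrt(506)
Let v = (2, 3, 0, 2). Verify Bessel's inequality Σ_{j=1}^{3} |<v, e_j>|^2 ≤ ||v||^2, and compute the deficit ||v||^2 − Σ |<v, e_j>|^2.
Σ |<v, e_j>|^2 = 199/23; ||v||^2 = 17; deficit = 192/23

Write each e_j = u_j / sqrt(<u_j, u_j>) where u_j is the displayed integer vector. Then <v, e_j> = <v, u_j> / sqrt(<u_j, u_j>), so |<v, e_j>|^2 = <v, u_j>^2 / <u_j, u_j>.
Coefficients: <v, e_1> = 9/sqrt(10), <v, e_2> = 6/sqrt(165), <v, e_3> = 13/sqrt(506).
Square and sum: Σ |<v, e_j>|^2 = 199/23.
Compute ||v||^2 = v·v = 17.
Deficit = 17 − 199/23 = 192/23 ≥ 0, confirming Bessel's inequality. (The deficit equals ||v − Σ <v,e_j> e_j||^2, the squared distance from v to span{e_j}.)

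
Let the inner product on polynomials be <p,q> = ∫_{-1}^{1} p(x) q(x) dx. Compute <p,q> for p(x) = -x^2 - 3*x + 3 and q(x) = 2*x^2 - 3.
<p,q> = -64/5

Expand the product: p(x)·q(x) = -2*x^4 - 6*x^3 + 9*x^2 + 9*x - 9.
∫_{-1}^{1} of each monomial x^k gives [2/(k+1) if k even, 0 if k odd]. Integrating term-by-term (or equivalently evaluating the antiderivative F(x) = -2*x^5/5 - 3*x^4/2 + 3*x^3 + 9*x^2/2 - 9*x at the endpoints):
  F(1) − F(−1) = -17/5 − (47/5) = -64/5.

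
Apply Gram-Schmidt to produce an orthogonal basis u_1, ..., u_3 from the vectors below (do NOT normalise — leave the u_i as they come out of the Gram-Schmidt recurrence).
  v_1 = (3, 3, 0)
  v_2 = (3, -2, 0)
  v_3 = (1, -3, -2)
Orthogonal basis:
  u_1 = (3, 3, 0)
  u_2 = (5/2, -5/2, 0)
  u_3 = (0, 0, -2)

Apply the Gram-Schmidt recurrence
  u_1 = v_1
  u_i = v_i − Σ_{j<i} ((v_i · u_j) / (u_j · u_j)) · u_j.

Step by step this gives:
  u_1 = (3, 3, 0)
  u_2 = (5/2, -5/2, 0)
  u_3 = (0, 0, -2)

Orthogonality check:
  u_2 · u_1 = 0 (should be 0)
  u_3 · u_1 = 0 (should be 0)
  u_3 · u_2 = 0 (should be 0)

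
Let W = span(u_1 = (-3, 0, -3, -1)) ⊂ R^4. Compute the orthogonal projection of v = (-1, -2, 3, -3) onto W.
proj_W(v) = (9/19, 0, 9/19, 3/19)

Set up U = [u_1 | ... | u_1] ∈ R^(4×1). The projector onto W = col(U) is P = U (U^T U)^(-1) U^T.
Compute U^T U =
  [19],
and U^T v = (-3).
Solve U^T U · c = U^T v for the coefficients: c = (-3/19). The projection is proj_W(v) = U c.
Check: (v - proj_W(v)) · u_1 = 0  (should be 0).
Result: proj_W(v) = (9/19, 0, 9/19, 3/19).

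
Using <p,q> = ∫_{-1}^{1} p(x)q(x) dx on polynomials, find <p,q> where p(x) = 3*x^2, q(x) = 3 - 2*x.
<p,q> = 6

Expand the product: p(x)·q(x) = -6*x^3 + 9*x^2.
∫_{-1}^{1} of each monomial x^k gives [2/(k+1) if k even, 0 if k odd]. Integrating term-by-term (or equivalently evaluating the antiderivative F(x) = -3*x^4/2 + 3*x^3 at the endpoints):
  F(1) − F(−1) = 3/2 − (-9/2) = 6.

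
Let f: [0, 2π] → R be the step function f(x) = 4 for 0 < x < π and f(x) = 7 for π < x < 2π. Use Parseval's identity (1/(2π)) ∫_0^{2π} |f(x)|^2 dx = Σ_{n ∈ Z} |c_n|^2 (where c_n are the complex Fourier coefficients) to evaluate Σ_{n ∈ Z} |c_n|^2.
Σ |c_n|^2 = 65/2

Parseval equates the L^2 energy of f (normalised by 1/(2π)) with the ℓ^2 sum of its Fourier coefficients: (1/(2π)) ∫_0^{2π} |f|^2 = Σ |c_n|^2.
Compute the left side: (1/(2π)) [∫_0^π 4^2 dx + ∫_π^{2π} 7^2 dx] = (1/(2π)) · (16π + 49π) = (16 + 49)/2 = 65/2.
So Σ_{n ∈ Z} |c_n|^2 = 65/2.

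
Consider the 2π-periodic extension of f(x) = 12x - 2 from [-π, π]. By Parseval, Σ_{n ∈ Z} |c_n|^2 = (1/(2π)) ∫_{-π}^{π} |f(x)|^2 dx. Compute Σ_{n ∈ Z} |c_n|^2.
Σ |c_n|^2 = 48π^2 + 4

Expand and integrate term by term over [-π, π]:
  ∫ (12x)^2 dx = 144·(2π^3/3); ∫ 2·12·(-2)·x dx = 0 (odd integrand); ∫ (-2)^2 dx = 4·2π.
So (1/(2π)) ∫_{-π}^{π} (12x - 2)^2 dx = 144π^2/3 + 4 = 48π^2 + 4.
Parseval ⇒ Σ |c_n|^2 = 48π^2 + 4.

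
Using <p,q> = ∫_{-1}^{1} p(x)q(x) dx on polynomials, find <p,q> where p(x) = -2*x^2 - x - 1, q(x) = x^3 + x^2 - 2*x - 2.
<p,q> = 92/15

Expand the product: p(x)·q(x) = -2*x^5 - 3*x^4 + 2*x^3 + 5*x^2 + 4*x + 2.
∫_{-1}^{1} of each monomial x^k gives [2/(k+1) if k even, 0 if k odd]. Integrating term-by-term (or equivalently evaluating the antiderivative F(x) = -x^6/3 - 3*x^5/5 + x^4/2 + 5*x^3/3 + 2*x^2 + 2*x at the endpoints):
  F(1) − F(−1) = 157/30 − (-9/10) = 92/15.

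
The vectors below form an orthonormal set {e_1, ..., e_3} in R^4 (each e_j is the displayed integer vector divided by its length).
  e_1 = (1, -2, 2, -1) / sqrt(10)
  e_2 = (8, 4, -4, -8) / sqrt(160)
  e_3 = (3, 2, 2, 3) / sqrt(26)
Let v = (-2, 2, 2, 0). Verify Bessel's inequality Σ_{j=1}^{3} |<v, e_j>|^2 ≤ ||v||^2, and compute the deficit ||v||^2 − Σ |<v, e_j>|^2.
Σ |<v, e_j>|^2 = 28/13; ||v||^2 = 12; deficit = 128/13

Write each e_j = u_j / sqrt(<u_j, u_j>) where u_j is the displayed integer vector. Then <v, e_j> = <v, u_j> / sqrt(<u_j, u_j>), so |<v, e_j>|^2 = <v, u_j>^2 / <u_j, u_j>.
Coefficients: <v, e_1> = -2/sqrt(10), <v, e_2> = -16/sqrt(160), <v, e_3> = 2/sqrt(26).
Square and sum: Σ |<v, e_j>|^2 = 28/13.
Compute ||v||^2 = v·v = 12.
Deficit = 12 − 28/13 = 128/13 ≥ 0, confirming Bessel's inequality. (The deficit equals ||v − Σ <v,e_j> e_j||^2, the squared distance from v to span{e_j}.)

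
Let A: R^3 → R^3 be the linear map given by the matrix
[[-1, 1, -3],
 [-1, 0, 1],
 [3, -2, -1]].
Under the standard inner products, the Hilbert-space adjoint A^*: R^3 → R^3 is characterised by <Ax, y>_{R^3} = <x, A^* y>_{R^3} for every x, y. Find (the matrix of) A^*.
A^* = A^T =
[[-1, -1, 3],
 [1, 0, -2],
 [-3, 1, -1]]

For real matrices with standard dot products, the defining identity <Ax, y> = <x, A^* y> gives (Ax)^T y = x^T (A^*) y, i.e. x^T A^T y = x^T (A^*) y. Since this holds for all x, y, we must have A^* = A^T. Therefore
A^* =
[[-1, -1, 3],
 [1, 0, -2],
 [-3, 1, -1]].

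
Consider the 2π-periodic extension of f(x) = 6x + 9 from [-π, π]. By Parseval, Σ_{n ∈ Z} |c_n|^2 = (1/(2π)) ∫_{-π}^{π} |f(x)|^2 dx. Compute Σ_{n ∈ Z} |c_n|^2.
Σ |c_n|^2 = 12π^2 + 81

Expand and integrate term by term over [-π, π]:
  ∫ (6x)^2 dx = 36·(2π^3/3); ∫ 2·6·(9)·x dx = 0 (odd integrand); ∫ 9^2 dx = 81·2π.
So (1/(2π)) ∫_{-π}^{π} (6x + 9)^2 dx = 36π^2/3 + 81 = 12π^2 + 81.
Parseval ⇒ Σ |c_n|^2 = 12π^2 + 81.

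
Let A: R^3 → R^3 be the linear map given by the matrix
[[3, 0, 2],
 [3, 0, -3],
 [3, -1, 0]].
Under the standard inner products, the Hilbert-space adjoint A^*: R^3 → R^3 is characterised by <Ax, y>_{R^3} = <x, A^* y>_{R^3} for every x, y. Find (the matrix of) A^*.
A^* = A^T =
[[3, 3, 3],
 [0, 0, -1],
 [2, -3, 0]]

For real matrices with standard dot products, the defining identity <Ax, y> = <x, A^* y> gives (Ax)^T y = x^T (A^*) y, i.e. x^T A^T y = x^T (A^*) y. Since this holds for all x, y, we must have A^* = A^T. Therefore
A^* =
[[3, 3, 3],
 [0, 0, -1],
 [2, -3, 0]].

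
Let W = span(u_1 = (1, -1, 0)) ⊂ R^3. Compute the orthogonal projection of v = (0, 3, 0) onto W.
proj_W(v) = (-3/2, 3/2, 0)

Set up U = [u_1 | ... | u_1] ∈ R^(3×1). The projector onto W = col(U) is P = U (U^T U)^(-1) U^T.
Compute U^T U =
  [2],
and U^T v = (-3).
Solve U^T U · c = U^T v for the coefficients: c = (-3/2). The projection is proj_W(v) = U c.
Check: (v - proj_W(v)) · u_1 = 0  (should be 0).
Result: proj_W(v) = (-3/2, 3/2, 0).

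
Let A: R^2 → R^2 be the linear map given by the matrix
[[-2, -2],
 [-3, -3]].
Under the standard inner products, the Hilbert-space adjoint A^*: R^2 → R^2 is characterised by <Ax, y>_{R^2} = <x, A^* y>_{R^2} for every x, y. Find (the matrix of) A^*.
A^* = A^T =
[[-2, -3],
 [-2, -3]]

For real matrices with standard dot products, the defining identity <Ax, y> = <x, A^* y> gives (Ax)^T y = x^T (A^*) y, i.e. x^T A^T y = x^T (A^*) y. Since this holds for all x, y, we must have A^* = A^T. Therefore
A^* =
[[-2, -3],
 [-2, -3]].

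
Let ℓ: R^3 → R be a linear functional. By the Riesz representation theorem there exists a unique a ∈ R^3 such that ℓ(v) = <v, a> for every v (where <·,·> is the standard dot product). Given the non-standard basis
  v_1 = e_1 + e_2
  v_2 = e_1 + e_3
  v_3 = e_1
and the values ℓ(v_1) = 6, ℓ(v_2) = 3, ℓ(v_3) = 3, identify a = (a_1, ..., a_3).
a = (3, 3, 0)

Write a = (a_1, ..., a_3) in the standard basis. For each basis vector v_i, ℓ(v_i) = <v_i, a> is a linear equation in the a_j's. Collect the n equations into a matrix system V a = ℓ, where row i of V is v_i (expressed in the standard basis). Since V is invertible (lower-triangular with 1s on the diagonal, up to permutation), solve by back-substitution:
  V =
[[1, 1, 0],
 [1, 0, 1],
 [1, 0, 0]]
  V a = (6, 3, 3)
Solving gives a = (3, 3, 0).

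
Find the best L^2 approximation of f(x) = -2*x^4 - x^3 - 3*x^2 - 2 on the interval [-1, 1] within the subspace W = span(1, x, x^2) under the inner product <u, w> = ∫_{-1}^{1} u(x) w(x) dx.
g(x) = -33*x^2/7 - 3*x/5 - 64/35

The best approximation g ∈ W is the orthogonal projection of f onto W. Writing g = a_0 + a_1 x + a_2 x^2, the coefficients solve the normal equations G · a = b where
  G_{ij} = <φ_i, φ_j> and b_i = <f, φ_i>, with φ_0 = 1, φ_1 = x, φ_2 = x^2.
G =
  [2, 0, 2/3]
  [0, 2/3, 0]
  [2/3, 0, 2/5],
b = (-34/5, -2/5, -326/105).
Solving gives a_0 = -64/35, a_1 = -3/5, a_2 = -33/7, so
  g(x) = -33*x^2/7 - 3*x/5 - 64/35.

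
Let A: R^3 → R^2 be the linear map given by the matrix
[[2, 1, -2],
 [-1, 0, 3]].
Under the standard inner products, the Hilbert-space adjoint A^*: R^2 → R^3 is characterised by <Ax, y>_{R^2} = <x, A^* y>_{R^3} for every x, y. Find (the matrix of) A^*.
A^* = A^T =
[[2, -1],
 [1, 0],
 [-2, 3]]

For real matrices with standard dot products, the defining identity <Ax, y> = <x, A^* y> gives (Ax)^T y = x^T (A^*) y, i.e. x^T A^T y = x^T (A^*) y. Since this holds for all x, y, we must have A^* = A^T. Therefore
A^* =
[[2, -1],
 [1, 0],
 [-2, 3]].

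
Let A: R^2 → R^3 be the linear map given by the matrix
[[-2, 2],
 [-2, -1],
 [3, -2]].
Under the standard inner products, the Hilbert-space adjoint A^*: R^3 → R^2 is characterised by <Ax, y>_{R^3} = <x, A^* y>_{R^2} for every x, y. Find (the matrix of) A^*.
A^* = A^T =
[[-2, -2, 3],
 [2, -1, -2]]

For real matrices with standard dot products, the defining identity <Ax, y> = <x, A^* y> gives (Ax)^T y = x^T (A^*) y, i.e. x^T A^T y = x^T (A^*) y. Since this holds for all x, y, we must have A^* = A^T. Therefore
A^* =
[[-2, -2, 3],
 [2, -1, -2]].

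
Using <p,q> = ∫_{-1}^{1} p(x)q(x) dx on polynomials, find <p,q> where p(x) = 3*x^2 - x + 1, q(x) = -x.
<p,q> = 2/3

Expand the product: p(x)·q(x) = -3*x^3 + x^2 - x.
∫_{-1}^{1} of each monomial x^k gives [2/(k+1) if k even, 0 if k odd]. Integrating term-by-term (or equivalently evaluating the antiderivative F(x) = -3*x^4/4 + x^3/3 - x^2/2 at the endpoints):
  F(1) − F(−1) = -11/12 − (-19/12) = 2/3.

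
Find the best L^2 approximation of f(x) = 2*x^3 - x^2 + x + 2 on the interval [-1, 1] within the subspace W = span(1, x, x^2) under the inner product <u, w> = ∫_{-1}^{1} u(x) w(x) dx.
g(x) = -x^2 + 11*x/5 + 2

The best approximation g ∈ W is the orthogonal projection of f onto W. Writing g = a_0 + a_1 x + a_2 x^2, the coefficients solve the normal equations G · a = b where
  G_{ij} = <φ_i, φ_j> and b_i = <f, φ_i>, with φ_0 = 1, φ_1 = x, φ_2 = x^2.
G =
  [2, 0, 2/3]
  [0, 2/3, 0]
  [2/3, 0, 2/5],
b = (10/3, 22/15, 14/15).
Solving gives a_0 = 2, a_1 = 11/5, a_2 = -1, so
  g(x) = -x^2 + 11*x/5 + 2.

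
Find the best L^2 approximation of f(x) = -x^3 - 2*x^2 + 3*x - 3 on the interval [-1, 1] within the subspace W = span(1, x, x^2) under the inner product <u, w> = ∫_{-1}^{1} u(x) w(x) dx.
g(x) = -2*x^2 + 12*x/5 - 3

The best approximation g ∈ W is the orthogonal projection of f onto W. Writing g = a_0 + a_1 x + a_2 x^2, the coefficients solve the normal equations G · a = b where
  G_{ij} = <φ_i, φ_j> and b_i = <f, φ_i>, with φ_0 = 1, φ_1 = x, φ_2 = x^2.
G =
  [2, 0, 2/3]
  [0, 2/3, 0]
  [2/3, 0, 2/5],
b = (-22/3, 8/5, -14/5).
Solving gives a_0 = -3, a_1 = 12/5, a_2 = -2, so
  g(x) = -2*x^2 + 12*x/5 - 3.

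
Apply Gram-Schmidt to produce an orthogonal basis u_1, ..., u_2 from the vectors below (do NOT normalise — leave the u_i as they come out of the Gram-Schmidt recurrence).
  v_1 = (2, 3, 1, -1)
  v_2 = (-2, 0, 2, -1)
Orthogonal basis:
  u_1 = (2, 3, 1, -1)
  u_2 = (-28/15, 1/5, 31/15, -16/15)

Apply the Gram-Schmidt recurrence
  u_1 = v_1
  u_i = v_i − Σ_{j<i} ((v_i · u_j) / (u_j · u_j)) · u_j.

Step by step this gives:
  u_1 = (2, 3, 1, -1)
  u_2 = (-28/15, 1/5, 31/15, -16/15)

Orthogonality check:
  u_2 · u_1 = 0 (should be 0)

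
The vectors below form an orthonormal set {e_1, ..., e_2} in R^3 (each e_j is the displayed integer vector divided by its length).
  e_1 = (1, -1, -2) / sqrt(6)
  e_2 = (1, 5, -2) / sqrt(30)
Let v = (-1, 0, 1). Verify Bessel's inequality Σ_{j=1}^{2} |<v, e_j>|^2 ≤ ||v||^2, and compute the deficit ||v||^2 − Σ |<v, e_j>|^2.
Σ |<v, e_j>|^2 = 9/5; ||v||^2 = 2; deficit = 1/5

Write each e_j = u_j / sqrt(<u_j, u_j>) where u_j is the displayed integer vector. Then <v, e_j> = <v, u_j> / sqrt(<u_j, u_j>), so |<v, e_j>|^2 = <v, u_j>^2 / <u_j, u_j>.
Coefficients: <v, e_1> = -3/sqrt(6), <v, e_2> = -3/sqrt(30).
Square and sum: Σ |<v, e_j>|^2 = 9/5.
Compute ||v||^2 = v·v = 2.
Deficit = 2 − 9/5 = 1/5 ≥ 0, confirming Bessel's inequality. (The deficit equals ||v − Σ <v,e_j> e_j||^2, the squared distance from v to span{e_j}.)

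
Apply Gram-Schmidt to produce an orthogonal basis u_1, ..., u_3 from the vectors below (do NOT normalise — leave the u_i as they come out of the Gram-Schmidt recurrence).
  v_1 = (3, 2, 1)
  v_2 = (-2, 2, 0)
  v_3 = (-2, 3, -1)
Orthogonal basis:
  u_1 = (3, 2, 1)
  u_2 = (-11/7, 16/7, 1/7)
  u_3 = (2/9, 2/9, -10/9)

Apply the Gram-Schmidt recurrence
  u_1 = v_1
  u_i = v_i − Σ_{j<i} ((v_i · u_j) / (u_j · u_j)) · u_j.

Step by step this gives:
  u_1 = (3, 2, 1)
  u_2 = (-11/7, 16/7, 1/7)
  u_3 = (2/9, 2/9, -10/9)

Orthogonality check:
  u_2 · u_1 = 0 (should be 0)
  u_3 · u_1 = 0 (should be 0)
  u_3 · u_2 = 0 (should be 0)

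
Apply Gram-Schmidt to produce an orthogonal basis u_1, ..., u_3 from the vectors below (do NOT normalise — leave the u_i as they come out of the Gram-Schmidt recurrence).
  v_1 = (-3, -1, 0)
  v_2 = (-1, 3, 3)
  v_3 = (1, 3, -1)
Orthogonal basis:
  u_1 = (-3, -1, 0)
  u_2 = (-1, 3, 3)
  u_3 = (-51/95, 153/95, -34/19)

Apply the Gram-Schmidt recurrence
  u_1 = v_1
  u_i = v_i − Σ_{j<i} ((v_i · u_j) / (u_j · u_j)) · u_j.

Step by step this gives:
  u_1 = (-3, -1, 0)
  u_2 = (-1, 3, 3)
  u_3 = (-51/95, 153/95, -34/19)

Orthogonality check:
  u_2 · u_1 = 0 (should be 0)
  u_3 · u_1 = 0 (should be 0)
  u_3 · u_2 = 0 (should be 0)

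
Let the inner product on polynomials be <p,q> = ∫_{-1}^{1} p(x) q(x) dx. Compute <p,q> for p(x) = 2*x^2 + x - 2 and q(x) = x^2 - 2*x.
<p,q> = -28/15

Expand the product: p(x)·q(x) = 2*x^4 - 3*x^3 - 4*x^2 + 4*x.
∫_{-1}^{1} of each monomial x^k gives [2/(k+1) if k even, 0 if k odd]. Integrating term-by-term (or equivalently evaluating the antiderivative F(x) = 2*x^5/5 - 3*x^4/4 - 4*x^3/3 + 2*x^2 at the endpoints):
  F(1) − F(−1) = 19/60 − (131/60) = -28/15.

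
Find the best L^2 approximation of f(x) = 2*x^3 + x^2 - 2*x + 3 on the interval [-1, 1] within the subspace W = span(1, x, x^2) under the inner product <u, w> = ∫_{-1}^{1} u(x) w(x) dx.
g(x) = x^2 - 4*x/5 + 3

The best approximation g ∈ W is the orthogonal projection of f onto W. Writing g = a_0 + a_1 x + a_2 x^2, the coefficients solve the normal equations G · a = b where
  G_{ij} = <φ_i, φ_j> and b_i = <f, φ_i>, with φ_0 = 1, φ_1 = x, φ_2 = x^2.
G =
  [2, 0, 2/3]
  [0, 2/3, 0]
  [2/3, 0, 2/5],
b = (20/3, -8/15, 12/5).
Solving gives a_0 = 3, a_1 = -4/5, a_2 = 1, so
  g(x) = x^2 - 4*x/5 + 3.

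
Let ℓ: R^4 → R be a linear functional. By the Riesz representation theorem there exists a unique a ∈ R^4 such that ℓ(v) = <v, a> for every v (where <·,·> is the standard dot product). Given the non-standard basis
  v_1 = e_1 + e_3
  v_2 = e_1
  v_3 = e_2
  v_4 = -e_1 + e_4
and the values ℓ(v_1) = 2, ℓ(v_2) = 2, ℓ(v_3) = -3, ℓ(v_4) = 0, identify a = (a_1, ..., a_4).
a = (2, -3, 0, 2)

Write a = (a_1, ..., a_4) in the standard basis. For each basis vector v_i, ℓ(v_i) = <v_i, a> is a linear equation in the a_j's. Collect the n equations into a matrix system V a = ℓ, where row i of V is v_i (expressed in the standard basis). Since V is invertible (lower-triangular with 1s on the diagonal, up to permutation), solve by back-substitution:
  V =
[[1, 0, 1, 0],
 [1, 0, 0, 0],
 [0, 1, 0, 0],
 [-1, 0, 0, 1]]
  V a = (2, 2, -3, 0)
Solving gives a = (2, -3, 0, 2).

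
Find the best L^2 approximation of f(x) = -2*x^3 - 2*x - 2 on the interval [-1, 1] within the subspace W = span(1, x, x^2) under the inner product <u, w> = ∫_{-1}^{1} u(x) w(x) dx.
g(x) = -16*x/5 - 2

The best approximation g ∈ W is the orthogonal projection of f onto W. Writing g = a_0 + a_1 x + a_2 x^2, the coefficients solve the normal equations G · a = b where
  G_{ij} = <φ_i, φ_j> and b_i = <f, φ_i>, with φ_0 = 1, φ_1 = x, φ_2 = x^2.
G =
  [2, 0, 2/3]
  [0, 2/3, 0]
  [2/3, 0, 2/5],
b = (-4, -32/15, -4/3).
Solving gives a_0 = -2, a_1 = -16/5, a_2 = 0, so
  g(x) = -16*x/5 - 2.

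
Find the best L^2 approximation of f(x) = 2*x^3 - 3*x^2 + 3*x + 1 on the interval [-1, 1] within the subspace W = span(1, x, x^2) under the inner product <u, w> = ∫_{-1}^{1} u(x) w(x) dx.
g(x) = -3*x^2 + 21*x/5 + 1

The best approximation g ∈ W is the orthogonal projection of f onto W. Writing g = a_0 + a_1 x + a_2 x^2, the coefficients solve the normal equations G · a = b where
  G_{ij} = <φ_i, φ_j> and b_i = <f, φ_i>, with φ_0 = 1, φ_1 = x, φ_2 = x^2.
G =
  [2, 0, 2/3]
  [0, 2/3, 0]
  [2/3, 0, 2/5],
b = (0, 14/5, -8/15).
Solving gives a_0 = 1, a_1 = 21/5, a_2 = -3, so
  g(x) = -3*x^2 + 21*x/5 + 1.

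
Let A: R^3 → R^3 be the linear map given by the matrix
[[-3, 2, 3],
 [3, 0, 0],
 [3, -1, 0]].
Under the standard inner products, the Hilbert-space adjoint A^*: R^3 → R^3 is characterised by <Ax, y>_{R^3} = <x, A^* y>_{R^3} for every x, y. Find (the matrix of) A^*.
A^* = A^T =
[[-3, 3, 3],
 [2, 0, -1],
 [3, 0, 0]]

For real matrices with standard dot products, the defining identity <Ax, y> = <x, A^* y> gives (Ax)^T y = x^T (A^*) y, i.e. x^T A^T y = x^T (A^*) y. Since this holds for all x, y, we must have A^* = A^T. Therefore
A^* =
[[-3, 3, 3],
 [2, 0, -1],
 [3, 0, 0]].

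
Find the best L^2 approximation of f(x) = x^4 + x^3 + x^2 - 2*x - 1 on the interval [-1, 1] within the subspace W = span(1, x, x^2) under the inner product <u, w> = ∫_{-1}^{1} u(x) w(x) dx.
g(x) = 13*x^2/7 - 7*x/5 - 38/35

The best approximation g ∈ W is the orthogonal projection of f onto W. Writing g = a_0 + a_1 x + a_2 x^2, the coefficients solve the normal equations G · a = b where
  G_{ij} = <φ_i, φ_j> and b_i = <f, φ_i>, with φ_0 = 1, φ_1 = x, φ_2 = x^2.
G =
  [2, 0, 2/3]
  [0, 2/3, 0]
  [2/3, 0, 2/5],
b = (-14/15, -14/15, 2/105).
Solving gives a_0 = -38/35, a_1 = -7/5, a_2 = 13/7, so
  g(x) = 13*x^2/7 - 7*x/5 - 38/35.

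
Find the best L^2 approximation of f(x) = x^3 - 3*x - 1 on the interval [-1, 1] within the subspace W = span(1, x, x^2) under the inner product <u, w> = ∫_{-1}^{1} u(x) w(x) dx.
g(x) = -12*x/5 - 1

The best approximation g ∈ W is the orthogonal projection of f onto W. Writing g = a_0 + a_1 x + a_2 x^2, the coefficients solve the normal equations G · a = b where
  G_{ij} = <φ_i, φ_j> and b_i = <f, φ_i>, with φ_0 = 1, φ_1 = x, φ_2 = x^2.
G =
  [2, 0, 2/3]
  [0, 2/3, 0]
  [2/3, 0, 2/5],
b = (-2, -8/5, -2/3).
Solving gives a_0 = -1, a_1 = -12/5, a_2 = 0, so
  g(x) = -12*x/5 - 1.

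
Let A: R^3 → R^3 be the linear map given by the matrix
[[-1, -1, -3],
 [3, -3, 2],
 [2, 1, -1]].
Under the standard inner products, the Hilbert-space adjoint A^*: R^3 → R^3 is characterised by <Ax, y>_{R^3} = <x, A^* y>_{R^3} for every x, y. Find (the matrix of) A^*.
A^* = A^T =
[[-1, 3, 2],
 [-1, -3, 1],
 [-3, 2, -1]]

For real matrices with standard dot products, the defining identity <Ax, y> = <x, A^* y> gives (Ax)^T y = x^T (A^*) y, i.e. x^T A^T y = x^T (A^*) y. Since this holds for all x, y, we must have A^* = A^T. Therefore
A^* =
[[-1, 3, 2],
 [-1, -3, 1],
 [-3, 2, -1]].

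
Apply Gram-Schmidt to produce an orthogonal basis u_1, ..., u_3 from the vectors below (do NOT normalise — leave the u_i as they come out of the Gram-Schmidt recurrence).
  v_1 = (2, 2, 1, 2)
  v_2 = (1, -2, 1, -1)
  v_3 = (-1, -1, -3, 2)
Orthogonal basis:
  u_1 = (2, 2, 1, 2)
  u_2 = (19/13, -20/13, 16/13, -7/13)
  u_3 = (45/82, -69/41, -76/41, 169/82)

Apply the Gram-Schmidt recurrence
  u_1 = v_1
  u_i = v_i − Σ_{j<i} ((v_i · u_j) / (u_j · u_j)) · u_j.

Step by step this gives:
  u_1 = (2, 2, 1, 2)
  u_2 = (19/13, -20/13, 16/13, -7/13)
  u_3 = (45/82, -69/41, -76/41, 169/82)

Orthogonality check:
  u_2 · u_1 = 0 (should be 0)
  u_3 · u_1 = 0 (should be 0)
  u_3 · u_2 = 0 (should be 0)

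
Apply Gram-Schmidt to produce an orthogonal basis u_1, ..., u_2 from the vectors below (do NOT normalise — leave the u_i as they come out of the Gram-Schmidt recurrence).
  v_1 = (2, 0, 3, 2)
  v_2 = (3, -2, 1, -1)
Orthogonal basis:
  u_1 = (2, 0, 3, 2)
  u_2 = (37/17, -2, -4/17, -31/17)

Apply the Gram-Schmidt recurrence
  u_1 = v_1
  u_i = v_i − Σ_{j<i} ((v_i · u_j) / (u_j · u_j)) · u_j.

Step by step this gives:
  u_1 = (2, 0, 3, 2)
  u_2 = (37/17, -2, -4/17, -31/17)

Orthogonality check:
  u_2 · u_1 = 0 (should be 0)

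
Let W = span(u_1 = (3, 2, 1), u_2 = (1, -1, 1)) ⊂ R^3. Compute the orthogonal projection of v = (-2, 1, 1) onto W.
proj_W(v) = (-37/38, 6/19, -27/38)

Set up U = [u_1 | ... | u_2] ∈ R^(3×2). The projector onto W = col(U) is P = U (U^T U)^(-1) U^T.
Compute U^T U =
  [14, 2]
  [2, 3],
and U^T v = (-3, -2).
Solve U^T U · c = U^T v for the coefficients: c = (-5/38, -11/19). The projection is proj_W(v) = U c.
Check: (v - proj_W(v)) · u_1 = 0  (should be 0).
Check: (v - proj_W(v)) · u_2 = 0  (should be 0).
Result: proj_W(v) = (-37/38, 6/19, -27/38).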